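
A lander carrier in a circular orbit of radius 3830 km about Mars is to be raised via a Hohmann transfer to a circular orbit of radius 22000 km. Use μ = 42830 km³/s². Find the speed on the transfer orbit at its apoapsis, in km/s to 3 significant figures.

The Hohmann ellipse has a_t = (r₁ + r₂)/2 = 12915 km.
The apoapsis of the transfer ellipse is at r = 22000 km.
Vis-viva: v = √[μ(2/r − 1/a_t)] = √[42830 × (2/22000 − 1/12915)] = 0.7598 km/s.

v = 0.760 km/s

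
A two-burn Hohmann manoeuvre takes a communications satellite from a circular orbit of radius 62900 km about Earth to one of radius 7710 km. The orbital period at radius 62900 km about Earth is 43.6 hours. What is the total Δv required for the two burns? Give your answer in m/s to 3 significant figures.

Δv = 3750 m/s

From Kepler's third law T² = 4π²r³/μ at r = 62900 km, T = 43.6 hours = 43.6 × 3600 s = 1.5696×10^5 s: μ = 4π²r³/T² = 3.98780×10^5 km³/s².
Semi-major axis of the transfer orbit: a_t = (62900 + 7710)/2 = 35305 km.
Circular speed at r₁: v₁ = √(μ/r₁) = √(3.98780×10^5/62900) = 2.518 km/s.
On the transfer ellipse at r₁, vis-viva equation gives v_a = √[μ(2/r₁ − 1/a_t)] = 1.177 km/s.
First burn Δv₁ = |v_a − v₁| = 1.341 km/s.
Circular speed at r₂: v₂ = √(μ/r₂) = 7.1918 km/s.
Transfer-orbit speed at r₂: v_p = √[μ(2/r₂ − 1/a_t)] = 9.5995 km/s.
Second burn Δv₂ = |v₂ − v_p| = 2.408 km/s.
Δv = Δv₁ + Δv₂ = 1.341 + 2.408 = 3.749 km/s.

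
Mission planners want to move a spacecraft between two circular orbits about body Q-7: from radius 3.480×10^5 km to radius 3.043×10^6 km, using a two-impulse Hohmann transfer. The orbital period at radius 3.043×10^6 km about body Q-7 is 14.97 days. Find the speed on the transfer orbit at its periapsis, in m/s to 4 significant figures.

v = 58560 m/s

From Kepler's third law T² = 4π²r³/μ at r = 3.043×10^6 km, T = 14.97 days = 14.97 × 86400 s = 1.293408×10^6 s: μ = 4π²r³/T² = 6.64958×10^8 km³/s².
The Hohmann ellipse has a_t = (r₁ + r₂)/2 = 1.6955×10^6 km.
At periapsis, r = 3.480×10^5 km.
Vis-viva: v = √[μ(2/r − 1/a_t)] = √[6.64958×10^8 × (2/3.480×10^5 − 1/1.6955×10^6)] = 58.56 km/s.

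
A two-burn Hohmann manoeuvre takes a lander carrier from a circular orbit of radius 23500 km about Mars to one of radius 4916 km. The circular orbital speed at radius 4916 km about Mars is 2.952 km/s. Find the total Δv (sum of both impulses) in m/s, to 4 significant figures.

Δv = 1400 m/s

From the circular-orbit relation v² = μ/r at r = 4916 km: μ = v²r = (2.952)² × 4916 = 42839.5 km³/s².
Transfer-ellipse semi-major axis a_t = (r₁ + r₂)/2 = (23500 + 4916)/2 = 14208 km.
Circular speed at r₁: v₁ = √(μ/r₁) = √(42839.5/23500) = 1.35017 km/s.
Transfer-orbit speed at r₁ (vis-viva equation): v_a = √[μ(2/r₁ − 1/a_t)] = 0.794196 km/s.
First burn Δv₁ = |v_a − v₁| = 0.55597 km/s.
Circular speed at r₂: v₂ = √(μ/r₂) = 2.9520 km/s.
Transfer-orbit speed at r₂: v_p = √[μ(2/r₂ − 1/a_t)] = 3.7965 km/s.
Second burn Δv₂ = |v₂ − v_p| = 0.84450 km/s.
Total Δv = Δv₁ + Δv₂ = 1.400 km/s.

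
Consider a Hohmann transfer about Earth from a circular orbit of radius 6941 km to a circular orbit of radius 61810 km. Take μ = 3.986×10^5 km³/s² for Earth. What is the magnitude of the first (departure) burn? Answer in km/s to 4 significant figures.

Δv₁ = 2.584 km/s

Semi-major axis of the transfer orbit: a_t = (6941 + 61810)/2 = 34375.5 km.
On the circular orbit at r = 6941 km, v_c = √(μ/r) = 7.5781 km/s.
Vis-viva on the transfer ellipse at r = 6941 km gives v_t = √[μ(2/r − 1/a_t)] = 10.162 km/s.
Δv₁ = |v_t − v_c| = |10.162 − 7.5781| = 2.584 km/s.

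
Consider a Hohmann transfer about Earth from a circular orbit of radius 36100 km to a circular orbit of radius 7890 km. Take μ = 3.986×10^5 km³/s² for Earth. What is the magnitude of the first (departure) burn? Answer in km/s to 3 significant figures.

Semi-major axis of the transfer orbit: a_t = (36100 + 7890)/2 = 21995 km.
On the circular orbit at r = 36100 km, v_c = √(μ/r) = 3.323 km/s.
Transfer-orbit speed at the same r (vis-viva, a = a_t): v_t = √[μ(2/r − 1/a_t)] = 1.990 km/s.
Δv₁ = |v_t − v_c| = |1.990 − 3.323| = 1.333 km/s.

Δv₁ = 1.33 km/s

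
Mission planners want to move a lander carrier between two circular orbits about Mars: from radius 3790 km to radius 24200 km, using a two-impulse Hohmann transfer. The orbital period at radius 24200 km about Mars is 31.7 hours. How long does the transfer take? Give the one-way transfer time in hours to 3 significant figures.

t = 6.97 hours

From Kepler's third law T² = 4π²r³/μ at r = 24200 km, T = 31.7 hours = 31.7 × 3600 s = 1.1412×10^5 s: μ = 4π²r³/T² = 42961.8 km³/s².
Semi-major axis of the transfer orbit: a_t = (3790 + 24200)/2 = 13995 km.
Half the transfer-orbit period gives t = π√(a_t³/μ) = 25090 s.
Converting: 25090 s ÷ 3600 s/hour = 6.97 hours.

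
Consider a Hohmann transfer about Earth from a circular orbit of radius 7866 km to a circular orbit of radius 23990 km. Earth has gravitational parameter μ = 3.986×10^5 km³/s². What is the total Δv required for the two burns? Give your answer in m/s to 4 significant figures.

Δv = 2829 m/s

The Hohmann ellipse has a_t = (r₁ + r₂)/2 = 15928 km.
Circular speed at r₁: v₁ = √(μ/r₁) = √(3.986×10^5/7866) = 7.1186 km/s.
Transfer-orbit speed at r₁ (v² = μ(2/r − 1/a)): v_p = √[μ(2/r₁ − 1/a_t)] = 8.7363 km/s.
First burn Δv₁ = |v_p − v₁| = 1.6177 km/s.
Circular speed at r₂: v₂ = √(μ/r₂) = 4.0762 km/s.
Transfer-orbit speed at r₂: v_a = √[μ(2/r₂ − 1/a_t)] = 2.8645 km/s.
Second burn Δv₂ = |v₂ − v_a| = 1.2117 km/s.
Total Δv = Δv₁ + Δv₂ = 2.829 km/s.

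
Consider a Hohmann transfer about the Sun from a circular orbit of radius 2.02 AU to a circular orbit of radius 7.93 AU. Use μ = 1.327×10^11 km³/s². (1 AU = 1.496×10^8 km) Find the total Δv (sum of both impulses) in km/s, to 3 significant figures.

In km: r₁ = 2.02 × 1.496×10^8 = 3.02192×10^8 km; r₂ = 7.93 × 1.496×10^8 = 1.186328×10^9 km.
The Hohmann ellipse has a_t = (r₁ + r₂)/2 = 7.4426×10^8 km.
At r₁ the circular-orbit speed is v₁ = √(μ/r₁) = 20.9553 km/s.
Transfer-orbit speed at r₁ (vis-viva equation): v_p = √[μ(2/r₁ − 1/a_t)] = 26.4566 km/s.
First burn Δv₁ = |v_p − v₁| = 5.501 km/s.
At r₂, v₂ = √(μ/r₂) = 10.576 km/s.
Transfer-orbit speed at r₂: v_a = √[μ(2/r₂ − 1/a_t)] = 6.7393 km/s.
Second burn Δv₂ = |v₂ − v_a| = 3.837 km/s.
Δv = Δv₁ + Δv₂ = 5.501 + 3.837 = 9.338 km/s.

Δv = 9.34 km/s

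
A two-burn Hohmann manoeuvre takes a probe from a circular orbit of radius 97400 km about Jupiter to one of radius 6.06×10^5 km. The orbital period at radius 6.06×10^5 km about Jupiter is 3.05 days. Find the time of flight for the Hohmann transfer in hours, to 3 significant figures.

t = 16.2 hours

From Kepler's third law T² = 4π²r³/μ at r = 6.06×10^5 km, T = 3.05 days = 3.05 × 86400 s = 2.6352×10^5 s: μ = 4π²r³/T² = 1.26517×10^8 km³/s².
Transfer-ellipse semi-major axis a_t = (r₁ + r₂)/2 = (97400 + 6.060×10^5)/2 = 3.517×10^5 km.
Transfer time t = π√(a_t³/μ) = π√((3.517×10^5)³ / 1.26517×10^8) = 58250 s.
Converting: 58250 s ÷ 3600 s/hour = 16.2 hours.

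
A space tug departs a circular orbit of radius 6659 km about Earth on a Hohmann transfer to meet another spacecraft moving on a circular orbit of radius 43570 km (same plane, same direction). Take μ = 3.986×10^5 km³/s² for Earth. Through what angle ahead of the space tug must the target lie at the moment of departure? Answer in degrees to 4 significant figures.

φ = 101.2°

Semi-major axis of the transfer orbit: a_t = (6659 + 43570)/2 = 25114.5 km.
Transfer time t = π√(a_t³/μ) = 19804.7 s.
Target angular speed ω₂ = √(μ/r₂³) = 6.94204×10^-5 rad/s.
Angle swept by the target during transfer: ω₂·t = 1.37485 rad = 78.77°.
Arrival is 180° from departure on the ellipse, so φ = 180° − 78.77° = 101.2°.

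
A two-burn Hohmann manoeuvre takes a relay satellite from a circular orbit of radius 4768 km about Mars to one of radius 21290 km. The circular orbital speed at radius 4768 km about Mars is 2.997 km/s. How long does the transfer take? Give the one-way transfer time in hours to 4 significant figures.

t = 6.271 hours

From the circular-orbit relation v² = μ/r at r = 4768 km: μ = v²r = (2.997)² × 4768 = 42826.2 km³/s².
Transfer-ellipse semi-major axis a_t = (r₁ + r₂)/2 = (4768 + 21290)/2 = 13029 km.
By Kepler's third law the transfer-orbit period is T = 2π√(a_t³/μ), so t = T/2 = 22577 s.
Converting: 22577 s ÷ 3600 s/hour = 6.271 hours.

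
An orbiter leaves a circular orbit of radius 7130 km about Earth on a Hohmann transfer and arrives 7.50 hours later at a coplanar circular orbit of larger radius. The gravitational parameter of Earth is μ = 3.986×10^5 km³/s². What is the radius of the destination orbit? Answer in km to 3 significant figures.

r₂ = 54600 km

Transfer time t = 7.50 hours = 27000 s, and t = π√(a_t³/μ).
So a_t = (μ t²/π²)^(1/3) = (3.986×10^5 × (27000)² / π²)^(1/3) = 30878 km.
Since a_t = (r₁ + r₂)/2, r₂ = 2a_t − r₁ = 2×30878 − 7130 = 54626 km.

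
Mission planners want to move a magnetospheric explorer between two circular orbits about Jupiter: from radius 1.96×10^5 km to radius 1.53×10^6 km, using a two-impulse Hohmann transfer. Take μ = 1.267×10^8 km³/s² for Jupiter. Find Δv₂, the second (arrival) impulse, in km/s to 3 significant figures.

Semi-major axis of the transfer orbit: a_t = (1.960×10^5 + 1.530×10^6)/2 = 8.630×10^5 km.
On the circular orbit at r = 1.530×10^6 km, v_c = √(μ/r) = 9.100 km/s.
Vis-viva on the transfer ellipse at r = 1.530×10^6 km gives v_t = √[μ(2/r − 1/a_t)] = 4.337 km/s.
Δv₂ = |v_t − v_c| = |4.337 − 9.100| = 4.763 km/s.

Δv₂ = 4.76 km/s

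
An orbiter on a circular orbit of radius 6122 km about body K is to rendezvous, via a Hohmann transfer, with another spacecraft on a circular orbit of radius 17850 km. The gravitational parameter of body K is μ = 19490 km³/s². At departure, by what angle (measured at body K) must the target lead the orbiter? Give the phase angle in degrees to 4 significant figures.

φ = 80.96°

Transfer-ellipse semi-major axis a_t = (r₁ + r₂)/2 = (6122 + 17850)/2 = 11986 km.
The half-period of the transfer ellipse is t = π√(a_t³/μ) = 29529 s.
The target's mean motion on its circular orbit is ω₂ = √(μ/r₂³) = 5.8539×10^-5 rad/s.
Angle swept by the target during transfer: ω₂·t = 1.7286 rad = 99.04°.
Arrival is 180° from departure on the ellipse, so φ = 180° − 99.04° = 80.96°.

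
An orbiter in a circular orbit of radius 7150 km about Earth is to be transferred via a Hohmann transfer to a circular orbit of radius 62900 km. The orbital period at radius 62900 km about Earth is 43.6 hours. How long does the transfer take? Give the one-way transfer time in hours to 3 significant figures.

t = 9.06 hours

From Kepler's third law T² = 4π²r³/μ at r = 62900 km, T = 43.6 hours = 43.6 × 3600 s = 1.5696×10^5 s: μ = 4π²r³/T² = 3.98780×10^5 km³/s².
The Hohmann ellipse has a_t = (r₁ + r₂)/2 = 35025 km.
Half the transfer-orbit period gives t = π√(a_t³/μ) = 32610 s.
Converting: 32610 s ÷ 3600 s/hour = 9.06 hours.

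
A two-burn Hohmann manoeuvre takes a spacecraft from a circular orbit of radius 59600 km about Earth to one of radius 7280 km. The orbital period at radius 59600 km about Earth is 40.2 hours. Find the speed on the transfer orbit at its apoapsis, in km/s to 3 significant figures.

From Kepler's third law T² = 4π²r³/μ at r = 59600 km, T = 40.2 hours = 40.2 × 3600 s = 1.4472×10^5 s: μ = 4π²r³/T² = 3.99063×10^5 km³/s².
Semi-major axis of the transfer orbit: a_t = (59600 + 7280)/2 = 33440 km.
The apoapsis of the transfer ellipse is at r = 59600 km.
From the vis-viva equation, v = √[μ(2/r − 1/a_t)] = 1.207 km/s.

v = 1.21 km/s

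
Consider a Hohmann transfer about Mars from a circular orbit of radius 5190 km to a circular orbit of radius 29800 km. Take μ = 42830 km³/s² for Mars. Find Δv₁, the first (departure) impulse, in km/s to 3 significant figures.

The Hohmann ellipse has a_t = (r₁ + r₂)/2 = 17495 km.
Circular speed at r = 5190 km: v_c = √(μ/r) = 2.8727 km/s.
Transfer-orbit speed at the same r (vis-viva, a = a_t): v_t = √[μ(2/r − 1/a_t)] = 3.7492 km/s.
Δv₁ = |v_t − v_c| = |3.7492 − 2.8727| = 0.8765 km/s.

Δv₁ = 0.877 km/s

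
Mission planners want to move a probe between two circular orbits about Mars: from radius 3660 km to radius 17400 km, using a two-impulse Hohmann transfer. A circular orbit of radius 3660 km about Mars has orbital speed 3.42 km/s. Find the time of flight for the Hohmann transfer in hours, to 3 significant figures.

From the circular-orbit relation v² = μ/r at r = 3660 km: μ = v²r = (3.42)² × 3660 = 42808.8 km³/s².
Semi-major axis of the transfer orbit: a_t = (3660 + 17400)/2 = 10530 km.
Half the transfer-orbit period gives t = π√(a_t³/μ) = 16410 s.
Converting: 16410 s ÷ 3600 s/hour = 4.56 hours.

t = 4.56 hours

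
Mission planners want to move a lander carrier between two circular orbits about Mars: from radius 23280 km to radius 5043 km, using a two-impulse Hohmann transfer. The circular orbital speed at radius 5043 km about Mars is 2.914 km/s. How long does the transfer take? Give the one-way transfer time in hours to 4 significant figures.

t = 7.107 hours

From the circular-orbit relation v² = μ/r at r = 5043 km: μ = v²r = (2.914)² × 5043 = 42822.1 km³/s².
The Hohmann ellipse has a_t = (r₁ + r₂)/2 = 14161.5 km.
By Kepler's third law the transfer-orbit period is T = 2π√(a_t³/μ), so t = T/2 = 25585 s.
Converting: 25585 s ÷ 3600 s/hour = 7.107 hours.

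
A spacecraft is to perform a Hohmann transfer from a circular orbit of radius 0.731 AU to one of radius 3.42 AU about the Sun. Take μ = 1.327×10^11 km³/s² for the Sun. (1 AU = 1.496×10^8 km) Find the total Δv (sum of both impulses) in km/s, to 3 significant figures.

In km: r₁ = 0.731 × 1.496×10^8 = 1.093576×10^8 km; r₂ = 3.42 × 1.496×10^8 = 5.11632×10^8 km.
The Hohmann ellipse has a_t = (r₁ + r₂)/2 = 3.104948×10^8 km.
At r₁ the circular-orbit speed is v₁ = √(μ/r₁) = 34.835 km/s.
Transfer-orbit speed at r₁ (v² = μ(2/r − 1/a)): v_p = √[μ(2/r₁ − 1/a_t)] = 44.716 km/s.
First burn Δv₁ = |v_p − v₁| = 9.881 km/s.
Circular speed at r₂: v₂ = √(μ/r₂) = 16.105 km/s.
Transfer-orbit speed at r₂: v_a = √[μ(2/r₂ − 1/a_t)] = 9.5577 km/s.
Second burn Δv₂ = |v₂ − v_a| = 6.547 km/s.
Δv = Δv₁ + Δv₂ = 9.881 + 6.547 = 16.43 km/s.

Δv = 16.4 km/s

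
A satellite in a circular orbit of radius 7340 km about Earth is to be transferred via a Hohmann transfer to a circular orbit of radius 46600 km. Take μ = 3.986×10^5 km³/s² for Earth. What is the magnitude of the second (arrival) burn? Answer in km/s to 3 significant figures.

Δv₂ = 1.40 km/s

Semi-major axis of the transfer orbit: a_t = (7340 + 46600)/2 = 26970 km.
Circular speed at r = 46600 km: v_c = √(μ/r) = 2.925 km/s.
Vis-viva on the transfer ellipse at r = 46600 km gives v_t = √[μ(2/r − 1/a_t)] = 1.526 km/s.
Δv₂ = |v_t − v_c| = |1.526 − 2.925| = 1.399 km/s.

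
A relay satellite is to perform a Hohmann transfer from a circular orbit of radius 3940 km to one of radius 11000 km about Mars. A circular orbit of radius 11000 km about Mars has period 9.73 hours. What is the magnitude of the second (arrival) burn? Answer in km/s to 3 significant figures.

Δv₂ = 0.540 km/s

From Kepler's third law T² = 4π²r³/μ at r = 11000 km, T = 9.73 hours = 9.73 × 3600 s = 35028 s: μ = 4π²r³/T² = 42826.0 km³/s².
Transfer-ellipse semi-major axis a_t = (r₁ + r₂)/2 = (3940 + 11000)/2 = 7470 km.
On the circular orbit at r = 11000 km, v_c = √(μ/r) = 1.9731 km/s.
Vis-viva on the transfer ellipse at r = 11000 km gives v_t = √[μ(2/r − 1/a_t)] = 1.4330 km/s.
Δv₂ = |v_t − v_c| = |1.4330 − 1.9731| = 0.5401 km/s.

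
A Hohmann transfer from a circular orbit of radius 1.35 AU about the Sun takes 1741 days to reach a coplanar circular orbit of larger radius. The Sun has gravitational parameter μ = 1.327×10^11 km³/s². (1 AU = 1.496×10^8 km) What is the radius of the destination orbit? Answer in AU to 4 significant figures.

In km: r₁ = 1.35 × 1.496×10^8 = 2.0196×10^8 km.
Transfer time t = 1741 days = 1.504224×10^8 s, and t = π√(a_t³/μ).
So a_t = (μ t²/π²)^(1/3) = (1.327×10^11 × (1.504224×10^8)² / π²)^(1/3) = 6.7256×10^8 km.
Since a_t = (r₁ + r₂)/2, r₂ = 2a_t − r₁ = 2×6.7256×10^8 − 2.0196×10^8 = 1.14316×10^9 km.
In AU: r₂ = 1.14316×10^9 / 1.496×10^8 = 7.641 AU.

r₂ = 7.641 AU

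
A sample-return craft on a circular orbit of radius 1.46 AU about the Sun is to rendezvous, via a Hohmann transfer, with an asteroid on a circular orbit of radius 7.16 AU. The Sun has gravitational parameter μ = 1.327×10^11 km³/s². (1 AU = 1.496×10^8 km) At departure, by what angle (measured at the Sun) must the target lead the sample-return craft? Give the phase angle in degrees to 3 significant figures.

In km: r₁ = 1.46 × 1.496×10^8 = 2.18416×10^8 km; r₂ = 7.16 × 1.496×10^8 = 1.071136×10^9 km.
Transfer-ellipse semi-major axis a_t = (r₁ + r₂)/2 = (2.18416×10^8 + 1.071136×10^9)/2 = 6.44776×10^8 km.
Transfer time t = π√(a_t³/μ) = 1.411977×10^8 s.
Target angular speed ω₂ = √(μ/r₂³) = 1.039127×10^-8 rad/s.
Angle swept by the target during transfer: ω₂·t = 1.46722 rad = 84.07°.
The sample-return craft traverses 180° on the transfer ellipse, so the target must lead by 180° − 84.07° = 95.9°.

φ = 95.9°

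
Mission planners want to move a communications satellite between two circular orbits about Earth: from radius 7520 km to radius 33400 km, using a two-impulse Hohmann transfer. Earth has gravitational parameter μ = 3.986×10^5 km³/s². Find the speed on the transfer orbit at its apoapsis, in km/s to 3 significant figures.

v = 2.09 km/s

The Hohmann ellipse has a_t = (r₁ + r₂)/2 = 20460 km.
At apoapsis, r = 33400 km.
Vis-viva: v = √[μ(2/r − 1/a_t)] = √[3.986×10^5 × (2/33400 − 1/20460)] = 2.094 km/s.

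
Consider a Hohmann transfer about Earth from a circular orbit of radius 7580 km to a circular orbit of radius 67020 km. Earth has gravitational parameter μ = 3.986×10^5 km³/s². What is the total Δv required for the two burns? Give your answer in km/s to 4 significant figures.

Δv = 3.808 km/s

Transfer-ellipse semi-major axis a_t = (r₁ + r₂)/2 = (7580 + 67020)/2 = 37300 km.
At r₁ the circular-orbit speed is v₁ = √(μ/r₁) = 7.2516 km/s.
Transfer-orbit speed at r₁ (vis-viva equation): v_p = √[μ(2/r₁ − 1/a_t)] = 9.7203 km/s.
First burn Δv₁ = |v_p − v₁| = 2.469 km/s.
At r₂, v₂ = √(μ/r₂) = 2.4387 km/s.
Transfer-orbit speed at r₂: v_a = √[μ(2/r₂ − 1/a_t)] = 1.0994 km/s.
Second burn Δv₂ = |v₂ − v_a| = 1.339 km/s.
Total Δv = Δv₁ + Δv₂ = 3.808 km/s.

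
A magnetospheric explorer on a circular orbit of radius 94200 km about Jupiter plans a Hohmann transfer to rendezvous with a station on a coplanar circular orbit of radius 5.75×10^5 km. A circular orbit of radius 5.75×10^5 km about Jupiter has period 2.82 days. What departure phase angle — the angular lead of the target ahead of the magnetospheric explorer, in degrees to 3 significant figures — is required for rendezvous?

φ = 100°

From Kepler's third law T² = 4π²r³/μ at r = 5.75×10^5 km, T = 2.82 days = 2.82 × 86400 s = 2.43648×10^5 s: μ = 4π²r³/T² = 1.26426×10^8 km³/s².
Semi-major axis of the transfer orbit: a_t = (94200 + 5.750×10^5)/2 = 3.346×10^5 km.
The half-period of the transfer ellipse is t = π√(a_t³/μ) = 54078 s.
Target angular speed ω₂ = √(μ/r₂³) = 2.5788×10^-5 rad/s.
Angle swept by the target during transfer: ω₂·t = 1.3946 rad = 79.90°.
Arrival is 180° from departure on the ellipse, so φ = 180° − 79.90° = 100°.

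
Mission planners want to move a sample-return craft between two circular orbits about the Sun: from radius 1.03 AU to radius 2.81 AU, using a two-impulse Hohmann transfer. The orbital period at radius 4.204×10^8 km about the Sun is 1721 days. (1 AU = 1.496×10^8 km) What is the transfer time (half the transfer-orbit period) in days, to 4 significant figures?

From Kepler's third law T² = 4π²r³/μ at r = 4.204×10^8 km, T = 1721 days = 1721 × 86400 s = 1.486944×10^8 s: μ = 4π²r³/T² = 1.32666×10^11 km³/s².
In km: r₁ = 1.03 × 1.496×10^8 = 1.54088×10^8 km; r₂ = 2.81 × 1.496×10^8 = 4.20376×10^8 km.
The Hohmann ellipse has a_t = (r₁ + r₂)/2 = 2.87232×10^8 km.
By Kepler's third law the transfer-orbit period is T = 2π√(a_t³/μ), so t = T/2 = 4.199×10^7 s.
Converting: 4.199×10^7 s ÷ 86400 s/day = 486.0 days.

t = 486.0 days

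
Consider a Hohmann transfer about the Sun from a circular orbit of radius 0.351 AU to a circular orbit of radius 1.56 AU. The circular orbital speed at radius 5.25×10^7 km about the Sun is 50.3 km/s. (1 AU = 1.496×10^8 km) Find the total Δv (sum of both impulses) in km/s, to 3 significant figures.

From the circular-orbit relation v² = μ/r at r = 5.25×10^7 km: μ = v²r = (50.3)² × 5.25×10^7 = 1.32830×10^11 km³/s².
In km: r₁ = 0.351 × 1.496×10^8 = 5.25096×10^7 km; r₂ = 1.56 × 1.496×10^8 = 2.33376×10^8 km.
Transfer-ellipse semi-major axis a_t = (r₁ + r₂)/2 = (5.25096×10^7 + 2.33376×10^8)/2 = 1.429428×10^8 km.
Circular speed at r₁: v₁ = √(μ/r₁) = √(1.32830×10^11/5.25096×10^7) = 50.30 km/s.
Transfer-orbit speed at r₁ (v² = μ(2/r − 1/a)): v_p = √[μ(2/r₁ − 1/a_t)] = 64.27 km/s.
First burn Δv₁ = |v_p − v₁| = 13.97 km/s.
Circular speed at r₂: v₂ = √(μ/r₂) = 23.8572 km/s.
Transfer-orbit speed at r₂: v_a = √[μ(2/r₂ − 1/a_t)] = 14.4596 km/s.
Second burn Δv₂ = |v₂ − v_a| = 9.398 km/s.
Total Δv = Δv₁ + Δv₂ = 23.37 km/s.

Δv = 23.4 km/s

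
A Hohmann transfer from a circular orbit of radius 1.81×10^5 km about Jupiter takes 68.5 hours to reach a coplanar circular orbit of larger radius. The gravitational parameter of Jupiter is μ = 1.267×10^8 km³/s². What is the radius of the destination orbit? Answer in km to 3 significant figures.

r₂ = 1.66×10^6 km

Transfer time t = 68.5 hours = 2.466×10^5 s, and t = π√(a_t³/μ).
So a_t = (μ t²/π²)^(1/3) = (1.267×10^8 × (2.466×10^5)² / π²)^(1/3) = 9.2078×10^5 km.
Since a_t = (r₁ + r₂)/2, r₂ = 2a_t − r₁ = 2×9.2078×10^5 − 1.810×10^5 = 1.66056×10^6 km.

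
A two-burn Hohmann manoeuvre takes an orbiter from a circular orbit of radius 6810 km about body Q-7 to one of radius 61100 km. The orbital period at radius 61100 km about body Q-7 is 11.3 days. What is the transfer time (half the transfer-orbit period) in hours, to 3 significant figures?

t = 56.2 hours

From Kepler's third law T² = 4π²r³/μ at r = 61100 km, T = 11.3 days = 11.3 × 86400 s = 9.7632×10^5 s: μ = 4π²r³/T² = 9447.11 km³/s².
Semi-major axis of the transfer orbit: a_t = (6810 + 61100)/2 = 33955 km.
Transfer time t = π√(a_t³/μ) = π√((33955)³ / 9447.11) = 2.022×10^5 s.
Converting: 2.022×10^5 s ÷ 3600 s/hour = 56.2 hours.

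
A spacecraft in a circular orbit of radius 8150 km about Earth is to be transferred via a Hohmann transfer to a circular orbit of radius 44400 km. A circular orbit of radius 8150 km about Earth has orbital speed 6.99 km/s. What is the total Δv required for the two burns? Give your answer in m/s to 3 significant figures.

From the circular-orbit relation v² = μ/r at r = 8150 km: μ = v²r = (6.99)² × 8150 = 3.98210×10^5 km³/s².
The Hohmann ellipse has a_t = (r₁ + r₂)/2 = 26275 km.
At r₁ the circular-orbit speed is v₁ = √(μ/r₁) = 6.9900 km/s.
Transfer-orbit speed at r₁ (vis-viva): v_p = √[μ(2/r₁ − 1/a_t)] = 9.0865 km/s.
First burn Δv₁ = |v_p − v₁| = 2.0965 km/s.
At r₂, v₂ = √(μ/r₂) = 2.9948 km/s.
Transfer-orbit speed at r₂: v_a = √[μ(2/r₂ − 1/a_t)] = 1.6679 km/s.
Second burn Δv₂ = |v₂ − v_a| = 1.3269 km/s.
Total Δv = Δv₁ + Δv₂ = 3.423 km/s.

Δv = 3420 m/s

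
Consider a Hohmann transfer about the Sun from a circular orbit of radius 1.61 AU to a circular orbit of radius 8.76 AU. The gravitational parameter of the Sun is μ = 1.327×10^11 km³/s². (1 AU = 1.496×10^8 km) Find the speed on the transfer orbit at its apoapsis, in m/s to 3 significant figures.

In km: r₁ = 1.61 × 1.496×10^8 = 2.40856×10^8 km; r₂ = 8.76 × 1.496×10^8 = 1.310496×10^9 km.
Semi-major axis of the transfer orbit: a_t = (2.40856×10^8 + 1.310496×10^9)/2 = 7.75676×10^8 km.
At apoapsis, r = 1.310496×10^9 km.
From the vis-viva equation, v = √[μ(2/r − 1/a_t)] = 5.607 km/s.

v = 5610 m/s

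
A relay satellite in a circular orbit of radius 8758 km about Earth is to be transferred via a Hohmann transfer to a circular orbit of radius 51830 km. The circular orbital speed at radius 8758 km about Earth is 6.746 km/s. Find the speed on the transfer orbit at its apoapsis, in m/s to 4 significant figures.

From the circular-orbit relation v² = μ/r at r = 8758 km: μ = v²r = (6.746)² × 8758 = 3.98564×10^5 km³/s².
Semi-major axis of the transfer orbit: a_t = (8758 + 51830)/2 = 30294 km.
The apoapsis of the transfer ellipse is at r = 51830 km.
Applying v² = μ(2/r − 1/a_t): v = 1.491 km/s.

v = 1491 m/s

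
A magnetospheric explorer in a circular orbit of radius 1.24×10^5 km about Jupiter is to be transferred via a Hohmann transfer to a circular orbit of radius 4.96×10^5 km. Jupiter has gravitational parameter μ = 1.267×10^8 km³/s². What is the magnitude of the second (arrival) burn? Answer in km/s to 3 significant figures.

Semi-major axis of the transfer orbit: a_t = (1.240×10^5 + 4.960×10^5)/2 = 3.100×10^5 km.
Circular speed at r = 4.960×10^5 km: v_c = √(μ/r) = 15.9826 km/s.
Vis-viva on the transfer ellipse at r = 4.960×10^5 km gives v_t = √[μ(2/r − 1/a_t)] = 10.1083 km/s.
Δv₂ = |v_t − v_c| = |10.1083 − 15.9826| = 5.874 km/s.

Δv₂ = 5.87 km/s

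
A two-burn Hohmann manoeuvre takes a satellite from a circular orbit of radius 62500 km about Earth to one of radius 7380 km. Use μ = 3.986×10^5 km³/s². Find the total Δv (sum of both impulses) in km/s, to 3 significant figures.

Δv = 3.84 km/s

Semi-major axis of the transfer orbit: a_t = (62500 + 7380)/2 = 34940 km.
At r₁ the circular-orbit speed is v₁ = √(μ/r₁) = 2.5254 km/s.
On the transfer ellipse at r₁, vis-viva equation gives v_a = √[μ(2/r₁ − 1/a_t)] = 1.1606 km/s.
First burn Δv₁ = |v_a − v₁| = 1.365 km/s.
At r₂, v₂ = √(μ/r₂) = 7.349 km/s.
Transfer-orbit speed at r₂: v_p = √[μ(2/r₂ − 1/a_t)] = 9.829 km/s.
Second burn Δv₂ = |v₂ − v_p| = 2.480 km/s.
Δv = Δv₁ + Δv₂ = 1.365 + 2.480 = 3.845 km/s.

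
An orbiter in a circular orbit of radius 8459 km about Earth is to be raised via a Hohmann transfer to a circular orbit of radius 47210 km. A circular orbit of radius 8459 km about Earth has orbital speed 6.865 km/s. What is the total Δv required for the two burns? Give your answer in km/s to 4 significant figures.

Δv = 3.380 km/s

From the circular-orbit relation v² = μ/r at r = 8459 km: μ = v²r = (6.865)² × 8459 = 3.98658×10^5 km³/s².
The Hohmann ellipse has a_t = (r₁ + r₂)/2 = 27834.5 km.
Circular speed at r₁: v₁ = √(μ/r₁) = √(3.98658×10^5/8459) = 6.865 km/s.
On the transfer ellipse at r₁, vis-viva equation gives v_p = √[μ(2/r₁ − 1/a_t)] = 8.941 km/s.
First burn Δv₁ = |v_p − v₁| = 2.076 km/s.
Circular speed at r₂: v₂ = √(μ/r₂) = 2.906 km/s.
Transfer-orbit speed at r₂: v_a = √[μ(2/r₂ − 1/a_t)] = 1.602 km/s.
Second burn Δv₂ = |v₂ − v_a| = 1.304 km/s.
Δv = Δv₁ + Δv₂ = 2.076 + 1.304 = 3.380 km/s.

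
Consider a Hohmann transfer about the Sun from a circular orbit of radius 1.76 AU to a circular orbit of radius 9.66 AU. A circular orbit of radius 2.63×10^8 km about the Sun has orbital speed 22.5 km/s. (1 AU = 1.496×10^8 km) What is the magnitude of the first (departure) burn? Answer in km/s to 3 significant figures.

From the circular-orbit relation v² = μ/r at r = 2.63×10^8 km: μ = v²r = (22.5)² × 2.63×10^8 = 1.33144×10^11 km³/s².
In km: r₁ = 1.76 × 1.496×10^8 = 2.63296×10^8 km; r₂ = 9.66 × 1.496×10^8 = 1.445136×10^9 km.
The Hohmann ellipse has a_t = (r₁ + r₂)/2 = 8.54216×10^8 km.
On the circular orbit at r = 2.63296×10^8 km, v_c = √(μ/r) = 22.487349 km/s.
Vis-viva on the transfer ellipse at r = 2.63296×10^8 km gives v_t = √[μ(2/r − 1/a_t)] = 29.248848 km/s.
Δv₁ = |v_t − v_c| = |29.248848 − 22.487349| = 6.761 km/s.

Δv₁ = 6.76 km/s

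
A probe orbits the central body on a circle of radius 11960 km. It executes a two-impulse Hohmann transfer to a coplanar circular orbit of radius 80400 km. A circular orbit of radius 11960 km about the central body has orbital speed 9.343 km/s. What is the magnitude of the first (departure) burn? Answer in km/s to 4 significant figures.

From the circular-orbit relation v² = μ/r at r = 11960 km: μ = v²r = (9.343)² × 11960 = 1.04401×10^6 km³/s².
The Hohmann ellipse has a_t = (r₁ + r₂)/2 = 46180 km.
Circular speed at r = 11960 km: v_c = √(μ/r) = 9.3430 km/s.
Transfer-orbit speed at the same r (vis-viva, a = a_t): v_t = √[μ(2/r − 1/a_t)] = 12.328 km/s.
Δv₁ = |v_t − v_c| = |12.328 − 9.3430| = 2.985 km/s.

Δv₁ = 2.985 km/s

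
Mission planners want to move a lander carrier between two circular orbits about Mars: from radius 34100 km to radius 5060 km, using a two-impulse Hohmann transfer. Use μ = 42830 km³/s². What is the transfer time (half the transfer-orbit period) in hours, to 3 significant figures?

t = 11.6 hours

Transfer-ellipse semi-major axis a_t = (r₁ + r₂)/2 = (34100 + 5060)/2 = 19580 km.
Half the transfer-orbit period gives t = π√(a_t³/μ) = 41590 s.
Converting: 41590 s ÷ 3600 s/hour = 11.6 hours.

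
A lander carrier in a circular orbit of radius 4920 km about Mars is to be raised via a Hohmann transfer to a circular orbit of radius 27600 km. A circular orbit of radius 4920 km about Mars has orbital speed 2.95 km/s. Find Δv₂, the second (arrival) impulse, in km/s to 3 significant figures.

Δv₂ = 0.560 km/s

From the circular-orbit relation v² = μ/r at r = 4920 km: μ = v²r = (2.95)² × 4920 = 42816.3 km³/s².
The Hohmann ellipse has a_t = (r₁ + r₂)/2 = 16260 km.
Circular speed at r = 27600 km: v_c = √(μ/r) = 1.2455 km/s.
Transfer-orbit speed at the same r (vis-viva, a = a_t): v_t = √[μ(2/r − 1/a_t)] = 0.68513 km/s.
Δv₂ = |v_t − v_c| = |0.68513 − 1.2455| = 0.5604 km/s.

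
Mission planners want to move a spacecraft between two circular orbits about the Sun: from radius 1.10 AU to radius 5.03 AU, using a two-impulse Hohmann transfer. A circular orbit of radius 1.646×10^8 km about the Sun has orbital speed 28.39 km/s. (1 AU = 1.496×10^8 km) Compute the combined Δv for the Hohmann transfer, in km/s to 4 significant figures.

From the circular-orbit relation v² = μ/r at r = 1.646×10^8 km: μ = v²r = (28.39)² × 1.646×10^8 = 1.32666×10^11 km³/s².
In km: r₁ = 1.10 × 1.496×10^8 = 1.6456×10^8 km; r₂ = 5.03 × 1.496×10^8 = 7.52488×10^8 km.
Transfer-ellipse semi-major axis a_t = (r₁ + r₂)/2 = (1.6456×10^8 + 7.52488×10^8)/2 = 4.58524×10^8 km.
Circular speed at r₁: v₁ = √(μ/r₁) = √(1.32666×10^11/1.6456×10^8) = 28.39 km/s.
Transfer-orbit speed at r₁ (v² = μ(2/r − 1/a)): v_p = √[μ(2/r₁ − 1/a_t)] = 36.37 km/s.
First burn Δv₁ = |v_p − v₁| = 7.980 km/s.
At r₂, v₂ = √(μ/r₂) = 13.2779 km/s.
Transfer-orbit speed at r₂: v_a = √[μ(2/r₂ − 1/a_t)] = 7.95448 km/s.
Second burn Δv₂ = |v₂ − v_a| = 5.323 km/s.
Total Δv = Δv₁ + Δv₂ = 13.30 km/s.

Δv = 13.30 km/s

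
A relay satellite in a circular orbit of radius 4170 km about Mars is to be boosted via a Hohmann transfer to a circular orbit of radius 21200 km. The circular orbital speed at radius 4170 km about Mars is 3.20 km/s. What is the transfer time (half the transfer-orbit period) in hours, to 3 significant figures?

From the circular-orbit relation v² = μ/r at r = 4170 km: μ = v²r = (3.20)² × 4170 = 42700.8 km³/s².
Transfer-ellipse semi-major axis a_t = (r₁ + r₂)/2 = (4170 + 21200)/2 = 12685 km.
By Kepler's third law the transfer-orbit period is T = 2π√(a_t³/μ), so t = T/2 = 21720 s.
Converting: 21720 s ÷ 3600 s/hour = 6.03 hours.

t = 6.03 hours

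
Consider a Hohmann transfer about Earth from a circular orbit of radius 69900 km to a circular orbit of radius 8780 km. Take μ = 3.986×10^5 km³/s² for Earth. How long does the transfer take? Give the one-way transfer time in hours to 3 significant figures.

The Hohmann ellipse has a_t = (r₁ + r₂)/2 = 39340 km.
Half the transfer-orbit period gives t = π√(a_t³/μ) = 38830 s.
Converting: 38830 s ÷ 3600 s/hour = 10.8 hours.

t = 10.8 hours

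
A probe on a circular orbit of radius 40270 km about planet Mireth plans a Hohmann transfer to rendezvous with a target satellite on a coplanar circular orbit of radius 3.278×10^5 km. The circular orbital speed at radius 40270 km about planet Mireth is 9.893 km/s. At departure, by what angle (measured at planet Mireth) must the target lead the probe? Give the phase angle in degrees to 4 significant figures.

From the circular-orbit relation v² = μ/r at r = 40270 km: μ = v²r = (9.893)² × 40270 = 3.94128×10^6 km³/s².
The Hohmann ellipse has a_t = (r₁ + r₂)/2 = 1.84035×10^5 km.
The half-period of the transfer ellipse is t = π√(a_t³/μ) = 1.24934×10^5 s.
Target angular speed ω₂ = √(μ/r₂³) = 1.05780×10^-5 rad/s.
Angle swept by the target during transfer: ω₂·t = 1.3216 rad = 75.72°.
The probe traverses 180° on the transfer ellipse, so the target must lead by 180° − 75.72° = 104.3°.

φ = 104.3°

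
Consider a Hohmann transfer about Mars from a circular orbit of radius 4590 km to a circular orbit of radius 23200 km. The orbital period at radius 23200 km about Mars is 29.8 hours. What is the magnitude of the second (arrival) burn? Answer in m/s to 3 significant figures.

From Kepler's third law T² = 4π²r³/μ at r = 23200 km, T = 29.8 hours = 29.8 × 3600 s = 1.0728×10^5 s: μ = 4π²r³/T² = 42833.8 km³/s².
Semi-major axis of the transfer orbit: a_t = (4590 + 23200)/2 = 13895 km.
On the circular orbit at r = 23200 km, v_c = √(μ/r) = 1.3588 km/s.
Transfer-orbit speed at the same r (vis-viva, a = a_t): v_t = √[μ(2/r − 1/a_t)] = 0.78096 km/s.
Δv₂ = |v_t − v_c| = |0.78096 − 1.3588| = 0.5778 km/s.

Δv₂ = 578 m/s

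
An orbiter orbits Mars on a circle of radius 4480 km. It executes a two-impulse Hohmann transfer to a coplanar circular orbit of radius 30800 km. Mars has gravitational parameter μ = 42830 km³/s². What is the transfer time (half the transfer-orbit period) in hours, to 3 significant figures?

t = 9.88 hours

Transfer-ellipse semi-major axis a_t = (r₁ + r₂)/2 = (4480 + 30800)/2 = 17640 km.
By Kepler's third law the transfer-orbit period is T = 2π√(a_t³/μ), so t = T/2 = 35570 s.
Converting: 35570 s ÷ 3600 s/hour = 9.88 hours.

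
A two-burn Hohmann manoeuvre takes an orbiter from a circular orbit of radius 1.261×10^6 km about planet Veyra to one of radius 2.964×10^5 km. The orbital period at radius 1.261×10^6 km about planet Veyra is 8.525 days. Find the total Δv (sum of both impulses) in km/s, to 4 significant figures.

Δv = 10.17 km/s

From Kepler's third law T² = 4π²r³/μ at r = 1.261×10^6 km, T = 8.525 days = 8.525 × 86400 s = 7.3656×10^5 s: μ = 4π²r³/T² = 1.45911×10^8 km³/s².
Semi-major axis of the transfer orbit: a_t = (1.261×10^6 + 2.964×10^5)/2 = 7.787×10^5 km.
Circular speed at r₁: v₁ = √(μ/r₁) = √(1.45911×10^8/1.261×10^6) = 10.7569 km/s.
On the transfer ellipse at r₁, v² = μ(2/r − 1/a) gives v_a = √[μ(2/r₁ − 1/a_t)] = 6.63653 km/s.
First burn Δv₁ = |v_a − v₁| = 4.120 km/s.
At r₂, v₂ = √(μ/r₂) = 22.187 km/s.
Transfer-orbit speed at r₂: v_p = √[μ(2/r₂ − 1/a_t)] = 28.234 km/s.
Second burn Δv₂ = |v₂ − v_p| = 6.047 km/s.
Total Δv = Δv₁ + Δv₂ = 10.17 km/s.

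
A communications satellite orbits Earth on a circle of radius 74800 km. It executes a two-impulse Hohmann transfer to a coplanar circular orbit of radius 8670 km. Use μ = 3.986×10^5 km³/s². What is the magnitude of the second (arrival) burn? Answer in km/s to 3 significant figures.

Δv₂ = 2.30 km/s

The Hohmann ellipse has a_t = (r₁ + r₂)/2 = 41735 km.
On the circular orbit at r = 8670 km, v_c = √(μ/r) = 6.780 km/s.
Vis-viva on the transfer ellipse at r = 8670 km gives v_t = √[μ(2/r − 1/a_t)] = 9.077 km/s.
Δv₂ = |v_t − v_c| = |9.077 − 6.780| = 2.297 km/s.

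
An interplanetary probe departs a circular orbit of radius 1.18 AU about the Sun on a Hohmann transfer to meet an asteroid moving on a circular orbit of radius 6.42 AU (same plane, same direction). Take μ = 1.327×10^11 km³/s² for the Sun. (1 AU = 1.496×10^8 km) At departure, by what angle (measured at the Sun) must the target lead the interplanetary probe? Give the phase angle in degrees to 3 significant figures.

φ = 98.0°

In km: r₁ = 1.18 × 1.496×10^8 = 1.76528×10^8 km; r₂ = 6.42 × 1.496×10^8 = 9.60432×10^8 km.
Transfer-ellipse semi-major axis a_t = (r₁ + r₂)/2 = (1.76528×10^8 + 9.60432×10^8)/2 = 5.6848×10^8 km.
The half-period of the transfer ellipse is t = π√(a_t³/μ) = 1.1689×10^8 s.
The target's mean motion on its circular orbit is ω₂ = √(μ/r₂³) = 1.2239×10^-8 rad/s.
Angle swept by the target during transfer: ω₂·t = 1.4306 rad = 81.97°.
Arrival is 180° from departure on the ellipse, so φ = 180° − 81.97° = 98.0°.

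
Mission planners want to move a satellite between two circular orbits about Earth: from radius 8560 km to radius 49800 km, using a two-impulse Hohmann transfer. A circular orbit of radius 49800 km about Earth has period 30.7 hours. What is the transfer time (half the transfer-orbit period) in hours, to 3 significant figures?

t = 6.88 hours

From Kepler's third law T² = 4π²r³/μ at r = 49800 km, T = 30.7 hours = 30.7 × 3600 s = 1.1052×10^5 s: μ = 4π²r³/T² = 3.99177×10^5 km³/s².
The Hohmann ellipse has a_t = (r₁ + r₂)/2 = 29180 km.
By Kepler's third law the transfer-orbit period is T = 2π√(a_t³/μ), so t = T/2 = 24785 s.
Converting: 24785 s ÷ 3600 s/hour = 6.88 hours.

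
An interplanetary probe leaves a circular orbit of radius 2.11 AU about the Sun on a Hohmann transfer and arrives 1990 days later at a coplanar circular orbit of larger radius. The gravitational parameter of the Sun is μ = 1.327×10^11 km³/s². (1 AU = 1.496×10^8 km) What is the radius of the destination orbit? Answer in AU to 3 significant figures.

In km: r₁ = 2.11 × 1.496×10^8 = 3.15656×10^8 km.
Transfer time t = 1990 days = 1.71936×10^8 s, and t = π√(a_t³/μ).
So a_t = (μ t²/π²)^(1/3) = (1.327×10^11 × (1.71936×10^8)² / π²)^(1/3) = 7.3525×10^8 km.
Since a_t = (r₁ + r₂)/2, r₂ = 2a_t − r₁ = 2×7.3525×10^8 − 3.15656×10^8 = 1.154844×10^9 km.
In AU: r₂ = 1.154844×10^9 / 1.496×10^8 = 7.72 AU.

r₂ = 7.72 AU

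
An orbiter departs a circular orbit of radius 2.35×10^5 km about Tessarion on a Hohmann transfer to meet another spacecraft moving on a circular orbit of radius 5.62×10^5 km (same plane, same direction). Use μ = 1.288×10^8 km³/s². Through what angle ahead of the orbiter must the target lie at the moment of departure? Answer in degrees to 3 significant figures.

Semi-major axis of the transfer orbit: a_t = (2.350×10^5 + 5.620×10^5)/2 = 3.985×10^5 km.
Transfer time t = π√(a_t³/μ) = 69640 s.
The target's mean motion on its circular orbit is ω₂ = √(μ/r₂³) = 2.694×10^-5 rad/s.
Angle swept by the target during transfer: ω₂·t = 1.876 rad = 107.5°.
Arrival is 180° from departure on the ellipse, so φ = 180° − 107.5° = 72.5°.

φ = 72.5°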